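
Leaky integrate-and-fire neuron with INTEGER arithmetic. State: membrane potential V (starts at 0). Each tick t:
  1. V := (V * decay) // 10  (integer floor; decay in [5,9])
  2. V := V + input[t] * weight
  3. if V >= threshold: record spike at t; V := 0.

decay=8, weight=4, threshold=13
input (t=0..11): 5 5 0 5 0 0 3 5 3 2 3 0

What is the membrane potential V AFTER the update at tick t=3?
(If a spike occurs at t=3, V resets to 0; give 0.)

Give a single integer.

t=0: input=5 -> V=0 FIRE
t=1: input=5 -> V=0 FIRE
t=2: input=0 -> V=0
t=3: input=5 -> V=0 FIRE
t=4: input=0 -> V=0
t=5: input=0 -> V=0
t=6: input=3 -> V=12
t=7: input=5 -> V=0 FIRE
t=8: input=3 -> V=12
t=9: input=2 -> V=0 FIRE
t=10: input=3 -> V=12
t=11: input=0 -> V=9

Answer: 0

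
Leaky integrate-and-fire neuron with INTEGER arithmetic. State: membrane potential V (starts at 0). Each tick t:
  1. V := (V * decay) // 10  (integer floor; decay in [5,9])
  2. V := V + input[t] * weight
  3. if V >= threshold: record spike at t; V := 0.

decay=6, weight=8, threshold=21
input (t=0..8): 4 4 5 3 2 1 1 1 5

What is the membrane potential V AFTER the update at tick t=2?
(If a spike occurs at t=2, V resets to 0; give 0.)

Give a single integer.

Answer: 0

Derivation:
t=0: input=4 -> V=0 FIRE
t=1: input=4 -> V=0 FIRE
t=2: input=5 -> V=0 FIRE
t=3: input=3 -> V=0 FIRE
t=4: input=2 -> V=16
t=5: input=1 -> V=17
t=6: input=1 -> V=18
t=7: input=1 -> V=18
t=8: input=5 -> V=0 FIRE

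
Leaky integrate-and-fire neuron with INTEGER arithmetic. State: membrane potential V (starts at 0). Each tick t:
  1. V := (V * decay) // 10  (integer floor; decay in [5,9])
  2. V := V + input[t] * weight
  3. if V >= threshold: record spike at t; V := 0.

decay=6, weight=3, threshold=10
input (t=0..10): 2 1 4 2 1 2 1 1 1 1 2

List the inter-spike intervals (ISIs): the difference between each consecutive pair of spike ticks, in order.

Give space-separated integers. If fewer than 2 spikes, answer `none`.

Answer: 8

Derivation:
t=0: input=2 -> V=6
t=1: input=1 -> V=6
t=2: input=4 -> V=0 FIRE
t=3: input=2 -> V=6
t=4: input=1 -> V=6
t=5: input=2 -> V=9
t=6: input=1 -> V=8
t=7: input=1 -> V=7
t=8: input=1 -> V=7
t=9: input=1 -> V=7
t=10: input=2 -> V=0 FIRE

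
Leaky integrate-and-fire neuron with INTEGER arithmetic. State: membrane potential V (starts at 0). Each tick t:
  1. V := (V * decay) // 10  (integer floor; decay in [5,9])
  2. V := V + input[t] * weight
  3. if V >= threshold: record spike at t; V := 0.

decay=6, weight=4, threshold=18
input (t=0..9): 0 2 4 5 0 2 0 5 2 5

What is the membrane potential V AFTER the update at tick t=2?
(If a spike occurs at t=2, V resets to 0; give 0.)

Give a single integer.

Answer: 0

Derivation:
t=0: input=0 -> V=0
t=1: input=2 -> V=8
t=2: input=4 -> V=0 FIRE
t=3: input=5 -> V=0 FIRE
t=4: input=0 -> V=0
t=5: input=2 -> V=8
t=6: input=0 -> V=4
t=7: input=5 -> V=0 FIRE
t=8: input=2 -> V=8
t=9: input=5 -> V=0 FIRE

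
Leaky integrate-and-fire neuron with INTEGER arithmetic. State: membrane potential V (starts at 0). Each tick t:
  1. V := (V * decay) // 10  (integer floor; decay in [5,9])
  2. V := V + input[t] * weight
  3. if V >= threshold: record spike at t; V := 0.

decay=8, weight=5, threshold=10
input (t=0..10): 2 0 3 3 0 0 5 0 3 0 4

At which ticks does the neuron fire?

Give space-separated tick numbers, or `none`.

Answer: 0 2 3 6 8 10

Derivation:
t=0: input=2 -> V=0 FIRE
t=1: input=0 -> V=0
t=2: input=3 -> V=0 FIRE
t=3: input=3 -> V=0 FIRE
t=4: input=0 -> V=0
t=5: input=0 -> V=0
t=6: input=5 -> V=0 FIRE
t=7: input=0 -> V=0
t=8: input=3 -> V=0 FIRE
t=9: input=0 -> V=0
t=10: input=4 -> V=0 FIRE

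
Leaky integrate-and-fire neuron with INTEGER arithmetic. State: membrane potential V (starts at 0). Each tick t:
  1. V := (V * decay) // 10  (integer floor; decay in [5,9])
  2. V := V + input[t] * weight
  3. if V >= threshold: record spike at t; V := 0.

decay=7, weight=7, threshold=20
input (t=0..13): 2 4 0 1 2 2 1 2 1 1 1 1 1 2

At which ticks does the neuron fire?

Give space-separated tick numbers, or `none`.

Answer: 1 5 9 13

Derivation:
t=0: input=2 -> V=14
t=1: input=4 -> V=0 FIRE
t=2: input=0 -> V=0
t=3: input=1 -> V=7
t=4: input=2 -> V=18
t=5: input=2 -> V=0 FIRE
t=6: input=1 -> V=7
t=7: input=2 -> V=18
t=8: input=1 -> V=19
t=9: input=1 -> V=0 FIRE
t=10: input=1 -> V=7
t=11: input=1 -> V=11
t=12: input=1 -> V=14
t=13: input=2 -> V=0 FIRE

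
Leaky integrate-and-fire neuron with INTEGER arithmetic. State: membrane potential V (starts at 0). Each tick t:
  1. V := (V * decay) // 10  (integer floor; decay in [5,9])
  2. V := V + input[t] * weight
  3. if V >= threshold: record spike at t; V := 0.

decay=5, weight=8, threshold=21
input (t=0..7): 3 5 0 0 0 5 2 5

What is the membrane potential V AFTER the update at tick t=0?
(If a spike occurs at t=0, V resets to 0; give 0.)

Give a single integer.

t=0: input=3 -> V=0 FIRE
t=1: input=5 -> V=0 FIRE
t=2: input=0 -> V=0
t=3: input=0 -> V=0
t=4: input=0 -> V=0
t=5: input=5 -> V=0 FIRE
t=6: input=2 -> V=16
t=7: input=5 -> V=0 FIRE

Answer: 0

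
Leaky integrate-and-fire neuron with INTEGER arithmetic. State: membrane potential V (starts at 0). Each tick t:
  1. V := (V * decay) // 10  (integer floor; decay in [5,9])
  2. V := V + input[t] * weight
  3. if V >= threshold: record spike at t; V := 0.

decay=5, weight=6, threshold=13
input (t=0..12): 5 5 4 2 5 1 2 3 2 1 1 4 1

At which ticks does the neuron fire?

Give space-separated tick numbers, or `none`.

t=0: input=5 -> V=0 FIRE
t=1: input=5 -> V=0 FIRE
t=2: input=4 -> V=0 FIRE
t=3: input=2 -> V=12
t=4: input=5 -> V=0 FIRE
t=5: input=1 -> V=6
t=6: input=2 -> V=0 FIRE
t=7: input=3 -> V=0 FIRE
t=8: input=2 -> V=12
t=9: input=1 -> V=12
t=10: input=1 -> V=12
t=11: input=4 -> V=0 FIRE
t=12: input=1 -> V=6

Answer: 0 1 2 4 6 7 11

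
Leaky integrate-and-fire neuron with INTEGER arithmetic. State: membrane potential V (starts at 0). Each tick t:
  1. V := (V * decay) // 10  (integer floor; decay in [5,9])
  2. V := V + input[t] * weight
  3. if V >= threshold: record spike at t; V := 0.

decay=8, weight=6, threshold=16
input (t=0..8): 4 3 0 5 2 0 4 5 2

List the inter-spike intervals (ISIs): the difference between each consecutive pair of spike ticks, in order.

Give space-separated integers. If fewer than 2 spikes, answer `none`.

Answer: 1 2 3 1

Derivation:
t=0: input=4 -> V=0 FIRE
t=1: input=3 -> V=0 FIRE
t=2: input=0 -> V=0
t=3: input=5 -> V=0 FIRE
t=4: input=2 -> V=12
t=5: input=0 -> V=9
t=6: input=4 -> V=0 FIRE
t=7: input=5 -> V=0 FIRE
t=8: input=2 -> V=12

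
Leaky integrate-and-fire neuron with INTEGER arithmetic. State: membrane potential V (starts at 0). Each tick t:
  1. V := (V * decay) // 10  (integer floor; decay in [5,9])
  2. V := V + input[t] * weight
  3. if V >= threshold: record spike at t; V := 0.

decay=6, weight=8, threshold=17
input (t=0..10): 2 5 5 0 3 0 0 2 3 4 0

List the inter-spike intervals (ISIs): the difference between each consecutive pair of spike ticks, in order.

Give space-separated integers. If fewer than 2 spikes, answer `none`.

Answer: 1 2 4 1

Derivation:
t=0: input=2 -> V=16
t=1: input=5 -> V=0 FIRE
t=2: input=5 -> V=0 FIRE
t=3: input=0 -> V=0
t=4: input=3 -> V=0 FIRE
t=5: input=0 -> V=0
t=6: input=0 -> V=0
t=7: input=2 -> V=16
t=8: input=3 -> V=0 FIRE
t=9: input=4 -> V=0 FIRE
t=10: input=0 -> V=0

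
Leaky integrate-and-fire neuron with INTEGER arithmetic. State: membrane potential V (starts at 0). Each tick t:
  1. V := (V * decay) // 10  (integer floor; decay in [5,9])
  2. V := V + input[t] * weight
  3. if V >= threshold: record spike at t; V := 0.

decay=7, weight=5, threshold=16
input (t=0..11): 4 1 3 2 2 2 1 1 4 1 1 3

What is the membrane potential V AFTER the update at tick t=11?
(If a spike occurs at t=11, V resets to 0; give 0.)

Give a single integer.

t=0: input=4 -> V=0 FIRE
t=1: input=1 -> V=5
t=2: input=3 -> V=0 FIRE
t=3: input=2 -> V=10
t=4: input=2 -> V=0 FIRE
t=5: input=2 -> V=10
t=6: input=1 -> V=12
t=7: input=1 -> V=13
t=8: input=4 -> V=0 FIRE
t=9: input=1 -> V=5
t=10: input=1 -> V=8
t=11: input=3 -> V=0 FIRE

Answer: 0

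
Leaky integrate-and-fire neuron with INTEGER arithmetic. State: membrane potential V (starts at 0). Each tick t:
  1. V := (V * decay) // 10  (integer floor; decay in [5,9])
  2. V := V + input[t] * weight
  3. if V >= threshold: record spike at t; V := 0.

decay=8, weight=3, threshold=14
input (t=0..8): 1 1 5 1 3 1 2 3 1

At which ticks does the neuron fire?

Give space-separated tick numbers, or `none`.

t=0: input=1 -> V=3
t=1: input=1 -> V=5
t=2: input=5 -> V=0 FIRE
t=3: input=1 -> V=3
t=4: input=3 -> V=11
t=5: input=1 -> V=11
t=6: input=2 -> V=0 FIRE
t=7: input=3 -> V=9
t=8: input=1 -> V=10

Answer: 2 6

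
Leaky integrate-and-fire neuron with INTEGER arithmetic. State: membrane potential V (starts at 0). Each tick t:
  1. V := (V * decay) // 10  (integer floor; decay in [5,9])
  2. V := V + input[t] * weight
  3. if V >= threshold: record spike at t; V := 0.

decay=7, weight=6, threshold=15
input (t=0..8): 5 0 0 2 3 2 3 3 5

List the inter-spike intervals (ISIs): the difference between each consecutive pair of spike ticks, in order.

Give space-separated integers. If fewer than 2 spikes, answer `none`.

t=0: input=5 -> V=0 FIRE
t=1: input=0 -> V=0
t=2: input=0 -> V=0
t=3: input=2 -> V=12
t=4: input=3 -> V=0 FIRE
t=5: input=2 -> V=12
t=6: input=3 -> V=0 FIRE
t=7: input=3 -> V=0 FIRE
t=8: input=5 -> V=0 FIRE

Answer: 4 2 1 1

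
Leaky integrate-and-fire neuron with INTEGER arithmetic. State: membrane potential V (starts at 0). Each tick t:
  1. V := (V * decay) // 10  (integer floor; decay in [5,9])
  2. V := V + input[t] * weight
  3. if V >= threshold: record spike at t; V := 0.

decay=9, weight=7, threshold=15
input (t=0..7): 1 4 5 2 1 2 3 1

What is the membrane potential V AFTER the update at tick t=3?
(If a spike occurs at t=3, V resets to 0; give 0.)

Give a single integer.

t=0: input=1 -> V=7
t=1: input=4 -> V=0 FIRE
t=2: input=5 -> V=0 FIRE
t=3: input=2 -> V=14
t=4: input=1 -> V=0 FIRE
t=5: input=2 -> V=14
t=6: input=3 -> V=0 FIRE
t=7: input=1 -> V=7

Answer: 14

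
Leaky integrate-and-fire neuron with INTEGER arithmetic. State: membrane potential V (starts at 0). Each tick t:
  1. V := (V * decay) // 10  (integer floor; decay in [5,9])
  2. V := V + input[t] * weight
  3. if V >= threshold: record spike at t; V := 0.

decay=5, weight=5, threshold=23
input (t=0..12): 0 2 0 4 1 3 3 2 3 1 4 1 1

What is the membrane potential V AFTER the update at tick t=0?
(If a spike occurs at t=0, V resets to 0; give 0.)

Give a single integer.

Answer: 0

Derivation:
t=0: input=0 -> V=0
t=1: input=2 -> V=10
t=2: input=0 -> V=5
t=3: input=4 -> V=22
t=4: input=1 -> V=16
t=5: input=3 -> V=0 FIRE
t=6: input=3 -> V=15
t=7: input=2 -> V=17
t=8: input=3 -> V=0 FIRE
t=9: input=1 -> V=5
t=10: input=4 -> V=22
t=11: input=1 -> V=16
t=12: input=1 -> V=13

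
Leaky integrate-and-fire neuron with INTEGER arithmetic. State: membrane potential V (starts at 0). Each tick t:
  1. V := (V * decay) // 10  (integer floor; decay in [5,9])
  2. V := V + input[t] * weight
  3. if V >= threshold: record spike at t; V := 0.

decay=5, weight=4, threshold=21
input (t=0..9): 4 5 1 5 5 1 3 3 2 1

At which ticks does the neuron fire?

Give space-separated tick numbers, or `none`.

t=0: input=4 -> V=16
t=1: input=5 -> V=0 FIRE
t=2: input=1 -> V=4
t=3: input=5 -> V=0 FIRE
t=4: input=5 -> V=20
t=5: input=1 -> V=14
t=6: input=3 -> V=19
t=7: input=3 -> V=0 FIRE
t=8: input=2 -> V=8
t=9: input=1 -> V=8

Answer: 1 3 7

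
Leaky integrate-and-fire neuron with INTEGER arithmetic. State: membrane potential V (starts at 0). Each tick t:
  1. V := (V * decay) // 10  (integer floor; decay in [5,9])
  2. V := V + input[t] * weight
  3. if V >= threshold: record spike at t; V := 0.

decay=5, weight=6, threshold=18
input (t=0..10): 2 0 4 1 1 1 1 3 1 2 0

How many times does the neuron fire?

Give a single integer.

t=0: input=2 -> V=12
t=1: input=0 -> V=6
t=2: input=4 -> V=0 FIRE
t=3: input=1 -> V=6
t=4: input=1 -> V=9
t=5: input=1 -> V=10
t=6: input=1 -> V=11
t=7: input=3 -> V=0 FIRE
t=8: input=1 -> V=6
t=9: input=2 -> V=15
t=10: input=0 -> V=7

Answer: 2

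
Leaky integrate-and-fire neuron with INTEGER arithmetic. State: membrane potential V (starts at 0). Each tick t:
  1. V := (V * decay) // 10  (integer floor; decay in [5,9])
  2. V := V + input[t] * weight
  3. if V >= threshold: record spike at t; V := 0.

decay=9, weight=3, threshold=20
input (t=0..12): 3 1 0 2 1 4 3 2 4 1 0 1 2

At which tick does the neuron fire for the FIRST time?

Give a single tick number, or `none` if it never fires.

t=0: input=3 -> V=9
t=1: input=1 -> V=11
t=2: input=0 -> V=9
t=3: input=2 -> V=14
t=4: input=1 -> V=15
t=5: input=4 -> V=0 FIRE
t=6: input=3 -> V=9
t=7: input=2 -> V=14
t=8: input=4 -> V=0 FIRE
t=9: input=1 -> V=3
t=10: input=0 -> V=2
t=11: input=1 -> V=4
t=12: input=2 -> V=9

Answer: 5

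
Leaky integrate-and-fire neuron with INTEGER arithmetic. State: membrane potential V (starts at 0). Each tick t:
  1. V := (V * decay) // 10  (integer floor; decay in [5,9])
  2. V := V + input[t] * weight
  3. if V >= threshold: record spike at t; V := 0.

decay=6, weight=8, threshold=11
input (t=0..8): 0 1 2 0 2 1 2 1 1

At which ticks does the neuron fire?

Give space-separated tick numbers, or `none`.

t=0: input=0 -> V=0
t=1: input=1 -> V=8
t=2: input=2 -> V=0 FIRE
t=3: input=0 -> V=0
t=4: input=2 -> V=0 FIRE
t=5: input=1 -> V=8
t=6: input=2 -> V=0 FIRE
t=7: input=1 -> V=8
t=8: input=1 -> V=0 FIRE

Answer: 2 4 6 8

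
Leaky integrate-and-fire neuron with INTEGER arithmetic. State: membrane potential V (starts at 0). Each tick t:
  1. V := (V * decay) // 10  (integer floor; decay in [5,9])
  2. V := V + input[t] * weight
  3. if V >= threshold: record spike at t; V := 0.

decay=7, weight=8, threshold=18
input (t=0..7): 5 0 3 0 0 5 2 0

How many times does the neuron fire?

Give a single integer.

t=0: input=5 -> V=0 FIRE
t=1: input=0 -> V=0
t=2: input=3 -> V=0 FIRE
t=3: input=0 -> V=0
t=4: input=0 -> V=0
t=5: input=5 -> V=0 FIRE
t=6: input=2 -> V=16
t=7: input=0 -> V=11

Answer: 3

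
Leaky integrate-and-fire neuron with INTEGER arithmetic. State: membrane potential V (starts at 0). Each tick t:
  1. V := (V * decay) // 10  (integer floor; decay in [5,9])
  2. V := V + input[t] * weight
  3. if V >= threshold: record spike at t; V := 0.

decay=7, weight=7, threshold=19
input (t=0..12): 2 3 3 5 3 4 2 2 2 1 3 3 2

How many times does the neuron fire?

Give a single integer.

Answer: 8

Derivation:
t=0: input=2 -> V=14
t=1: input=3 -> V=0 FIRE
t=2: input=3 -> V=0 FIRE
t=3: input=5 -> V=0 FIRE
t=4: input=3 -> V=0 FIRE
t=5: input=4 -> V=0 FIRE
t=6: input=2 -> V=14
t=7: input=2 -> V=0 FIRE
t=8: input=2 -> V=14
t=9: input=1 -> V=16
t=10: input=3 -> V=0 FIRE
t=11: input=3 -> V=0 FIRE
t=12: input=2 -> V=14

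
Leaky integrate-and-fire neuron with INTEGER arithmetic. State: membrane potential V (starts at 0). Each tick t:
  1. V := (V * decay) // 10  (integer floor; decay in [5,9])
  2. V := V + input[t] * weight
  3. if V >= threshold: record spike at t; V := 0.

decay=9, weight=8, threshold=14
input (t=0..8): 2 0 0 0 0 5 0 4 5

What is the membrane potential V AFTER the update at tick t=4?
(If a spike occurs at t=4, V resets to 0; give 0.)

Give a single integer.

t=0: input=2 -> V=0 FIRE
t=1: input=0 -> V=0
t=2: input=0 -> V=0
t=3: input=0 -> V=0
t=4: input=0 -> V=0
t=5: input=5 -> V=0 FIRE
t=6: input=0 -> V=0
t=7: input=4 -> V=0 FIRE
t=8: input=5 -> V=0 FIRE

Answer: 0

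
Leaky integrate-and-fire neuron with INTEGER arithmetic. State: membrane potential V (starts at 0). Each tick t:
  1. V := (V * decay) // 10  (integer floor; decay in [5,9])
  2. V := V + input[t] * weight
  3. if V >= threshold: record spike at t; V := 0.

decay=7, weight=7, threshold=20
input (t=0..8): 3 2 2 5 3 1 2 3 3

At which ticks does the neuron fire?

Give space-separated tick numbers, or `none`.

Answer: 0 2 3 4 7 8

Derivation:
t=0: input=3 -> V=0 FIRE
t=1: input=2 -> V=14
t=2: input=2 -> V=0 FIRE
t=3: input=5 -> V=0 FIRE
t=4: input=3 -> V=0 FIRE
t=5: input=1 -> V=7
t=6: input=2 -> V=18
t=7: input=3 -> V=0 FIRE
t=8: input=3 -> V=0 FIRE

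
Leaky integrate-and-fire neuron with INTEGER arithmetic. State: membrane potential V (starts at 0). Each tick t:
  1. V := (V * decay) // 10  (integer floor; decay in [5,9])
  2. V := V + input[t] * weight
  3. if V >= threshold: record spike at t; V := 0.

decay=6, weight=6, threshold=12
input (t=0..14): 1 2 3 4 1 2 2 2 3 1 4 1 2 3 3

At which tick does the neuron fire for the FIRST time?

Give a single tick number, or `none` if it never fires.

t=0: input=1 -> V=6
t=1: input=2 -> V=0 FIRE
t=2: input=3 -> V=0 FIRE
t=3: input=4 -> V=0 FIRE
t=4: input=1 -> V=6
t=5: input=2 -> V=0 FIRE
t=6: input=2 -> V=0 FIRE
t=7: input=2 -> V=0 FIRE
t=8: input=3 -> V=0 FIRE
t=9: input=1 -> V=6
t=10: input=4 -> V=0 FIRE
t=11: input=1 -> V=6
t=12: input=2 -> V=0 FIRE
t=13: input=3 -> V=0 FIRE
t=14: input=3 -> V=0 FIRE

Answer: 1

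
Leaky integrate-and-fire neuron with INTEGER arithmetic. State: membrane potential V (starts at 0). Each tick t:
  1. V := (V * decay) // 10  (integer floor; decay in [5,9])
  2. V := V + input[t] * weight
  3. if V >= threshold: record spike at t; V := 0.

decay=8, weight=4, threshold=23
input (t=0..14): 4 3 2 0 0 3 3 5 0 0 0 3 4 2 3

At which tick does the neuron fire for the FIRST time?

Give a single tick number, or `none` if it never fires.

Answer: 1

Derivation:
t=0: input=4 -> V=16
t=1: input=3 -> V=0 FIRE
t=2: input=2 -> V=8
t=3: input=0 -> V=6
t=4: input=0 -> V=4
t=5: input=3 -> V=15
t=6: input=3 -> V=0 FIRE
t=7: input=5 -> V=20
t=8: input=0 -> V=16
t=9: input=0 -> V=12
t=10: input=0 -> V=9
t=11: input=3 -> V=19
t=12: input=4 -> V=0 FIRE
t=13: input=2 -> V=8
t=14: input=3 -> V=18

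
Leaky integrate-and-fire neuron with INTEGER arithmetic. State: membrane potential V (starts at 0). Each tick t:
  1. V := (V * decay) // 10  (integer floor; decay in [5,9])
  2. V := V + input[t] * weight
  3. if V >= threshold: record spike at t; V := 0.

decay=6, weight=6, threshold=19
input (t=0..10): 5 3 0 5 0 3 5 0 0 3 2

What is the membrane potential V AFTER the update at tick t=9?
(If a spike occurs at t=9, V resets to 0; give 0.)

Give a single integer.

t=0: input=5 -> V=0 FIRE
t=1: input=3 -> V=18
t=2: input=0 -> V=10
t=3: input=5 -> V=0 FIRE
t=4: input=0 -> V=0
t=5: input=3 -> V=18
t=6: input=5 -> V=0 FIRE
t=7: input=0 -> V=0
t=8: input=0 -> V=0
t=9: input=3 -> V=18
t=10: input=2 -> V=0 FIRE

Answer: 18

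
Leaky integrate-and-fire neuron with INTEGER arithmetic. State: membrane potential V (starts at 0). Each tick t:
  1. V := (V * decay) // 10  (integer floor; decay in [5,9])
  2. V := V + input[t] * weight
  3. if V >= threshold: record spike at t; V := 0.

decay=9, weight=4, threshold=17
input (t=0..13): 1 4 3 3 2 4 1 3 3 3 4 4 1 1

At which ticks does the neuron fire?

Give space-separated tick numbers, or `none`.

Answer: 1 3 5 8 10 12

Derivation:
t=0: input=1 -> V=4
t=1: input=4 -> V=0 FIRE
t=2: input=3 -> V=12
t=3: input=3 -> V=0 FIRE
t=4: input=2 -> V=8
t=5: input=4 -> V=0 FIRE
t=6: input=1 -> V=4
t=7: input=3 -> V=15
t=8: input=3 -> V=0 FIRE
t=9: input=3 -> V=12
t=10: input=4 -> V=0 FIRE
t=11: input=4 -> V=16
t=12: input=1 -> V=0 FIRE
t=13: input=1 -> V=4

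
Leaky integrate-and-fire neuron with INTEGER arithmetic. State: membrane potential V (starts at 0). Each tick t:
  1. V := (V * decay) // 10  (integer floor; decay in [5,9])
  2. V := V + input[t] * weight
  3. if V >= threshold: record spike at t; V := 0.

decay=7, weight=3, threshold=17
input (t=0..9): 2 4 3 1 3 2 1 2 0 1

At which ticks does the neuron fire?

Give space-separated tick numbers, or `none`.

t=0: input=2 -> V=6
t=1: input=4 -> V=16
t=2: input=3 -> V=0 FIRE
t=3: input=1 -> V=3
t=4: input=3 -> V=11
t=5: input=2 -> V=13
t=6: input=1 -> V=12
t=7: input=2 -> V=14
t=8: input=0 -> V=9
t=9: input=1 -> V=9

Answer: 2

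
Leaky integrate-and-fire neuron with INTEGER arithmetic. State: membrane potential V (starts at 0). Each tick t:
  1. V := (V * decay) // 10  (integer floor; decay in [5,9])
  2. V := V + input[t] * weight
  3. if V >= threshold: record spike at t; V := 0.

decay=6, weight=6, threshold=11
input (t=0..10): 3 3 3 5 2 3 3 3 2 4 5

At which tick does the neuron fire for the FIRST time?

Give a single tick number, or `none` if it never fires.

t=0: input=3 -> V=0 FIRE
t=1: input=3 -> V=0 FIRE
t=2: input=3 -> V=0 FIRE
t=3: input=5 -> V=0 FIRE
t=4: input=2 -> V=0 FIRE
t=5: input=3 -> V=0 FIRE
t=6: input=3 -> V=0 FIRE
t=7: input=3 -> V=0 FIRE
t=8: input=2 -> V=0 FIRE
t=9: input=4 -> V=0 FIRE
t=10: input=5 -> V=0 FIRE

Answer: 0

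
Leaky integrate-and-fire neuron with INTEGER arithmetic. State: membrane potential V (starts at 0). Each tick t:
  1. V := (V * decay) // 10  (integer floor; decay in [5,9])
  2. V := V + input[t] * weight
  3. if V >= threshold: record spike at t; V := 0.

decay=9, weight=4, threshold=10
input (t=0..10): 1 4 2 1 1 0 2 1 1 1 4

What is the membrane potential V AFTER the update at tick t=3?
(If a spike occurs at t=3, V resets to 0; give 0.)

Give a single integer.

t=0: input=1 -> V=4
t=1: input=4 -> V=0 FIRE
t=2: input=2 -> V=8
t=3: input=1 -> V=0 FIRE
t=4: input=1 -> V=4
t=5: input=0 -> V=3
t=6: input=2 -> V=0 FIRE
t=7: input=1 -> V=4
t=8: input=1 -> V=7
t=9: input=1 -> V=0 FIRE
t=10: input=4 -> V=0 FIRE

Answer: 0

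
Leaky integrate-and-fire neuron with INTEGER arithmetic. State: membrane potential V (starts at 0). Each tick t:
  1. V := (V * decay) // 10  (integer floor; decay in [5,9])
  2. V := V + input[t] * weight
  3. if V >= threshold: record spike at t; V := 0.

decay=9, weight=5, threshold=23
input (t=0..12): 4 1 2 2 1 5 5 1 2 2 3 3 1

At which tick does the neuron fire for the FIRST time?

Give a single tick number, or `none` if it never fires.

Answer: 1

Derivation:
t=0: input=4 -> V=20
t=1: input=1 -> V=0 FIRE
t=2: input=2 -> V=10
t=3: input=2 -> V=19
t=4: input=1 -> V=22
t=5: input=5 -> V=0 FIRE
t=6: input=5 -> V=0 FIRE
t=7: input=1 -> V=5
t=8: input=2 -> V=14
t=9: input=2 -> V=22
t=10: input=3 -> V=0 FIRE
t=11: input=3 -> V=15
t=12: input=1 -> V=18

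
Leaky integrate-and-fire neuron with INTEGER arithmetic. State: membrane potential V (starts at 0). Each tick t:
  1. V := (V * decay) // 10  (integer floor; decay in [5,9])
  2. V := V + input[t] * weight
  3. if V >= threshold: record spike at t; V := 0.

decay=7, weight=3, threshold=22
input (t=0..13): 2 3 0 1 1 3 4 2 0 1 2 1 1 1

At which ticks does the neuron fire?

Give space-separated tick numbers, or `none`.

t=0: input=2 -> V=6
t=1: input=3 -> V=13
t=2: input=0 -> V=9
t=3: input=1 -> V=9
t=4: input=1 -> V=9
t=5: input=3 -> V=15
t=6: input=4 -> V=0 FIRE
t=7: input=2 -> V=6
t=8: input=0 -> V=4
t=9: input=1 -> V=5
t=10: input=2 -> V=9
t=11: input=1 -> V=9
t=12: input=1 -> V=9
t=13: input=1 -> V=9

Answer: 6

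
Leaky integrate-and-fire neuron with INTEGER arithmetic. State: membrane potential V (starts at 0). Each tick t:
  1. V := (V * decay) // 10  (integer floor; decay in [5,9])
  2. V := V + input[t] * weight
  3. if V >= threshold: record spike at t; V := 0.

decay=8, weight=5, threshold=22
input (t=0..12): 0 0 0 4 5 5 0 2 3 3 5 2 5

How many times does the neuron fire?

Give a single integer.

Answer: 5

Derivation:
t=0: input=0 -> V=0
t=1: input=0 -> V=0
t=2: input=0 -> V=0
t=3: input=4 -> V=20
t=4: input=5 -> V=0 FIRE
t=5: input=5 -> V=0 FIRE
t=6: input=0 -> V=0
t=7: input=2 -> V=10
t=8: input=3 -> V=0 FIRE
t=9: input=3 -> V=15
t=10: input=5 -> V=0 FIRE
t=11: input=2 -> V=10
t=12: input=5 -> V=0 FIRE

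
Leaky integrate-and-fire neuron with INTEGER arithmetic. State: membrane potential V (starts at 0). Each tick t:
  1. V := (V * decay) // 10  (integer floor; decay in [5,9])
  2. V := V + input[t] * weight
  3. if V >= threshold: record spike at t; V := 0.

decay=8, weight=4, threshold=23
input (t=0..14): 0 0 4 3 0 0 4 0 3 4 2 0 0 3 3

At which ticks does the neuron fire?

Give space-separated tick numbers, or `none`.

Answer: 3 9 14

Derivation:
t=0: input=0 -> V=0
t=1: input=0 -> V=0
t=2: input=4 -> V=16
t=3: input=3 -> V=0 FIRE
t=4: input=0 -> V=0
t=5: input=0 -> V=0
t=6: input=4 -> V=16
t=7: input=0 -> V=12
t=8: input=3 -> V=21
t=9: input=4 -> V=0 FIRE
t=10: input=2 -> V=8
t=11: input=0 -> V=6
t=12: input=0 -> V=4
t=13: input=3 -> V=15
t=14: input=3 -> V=0 FIRE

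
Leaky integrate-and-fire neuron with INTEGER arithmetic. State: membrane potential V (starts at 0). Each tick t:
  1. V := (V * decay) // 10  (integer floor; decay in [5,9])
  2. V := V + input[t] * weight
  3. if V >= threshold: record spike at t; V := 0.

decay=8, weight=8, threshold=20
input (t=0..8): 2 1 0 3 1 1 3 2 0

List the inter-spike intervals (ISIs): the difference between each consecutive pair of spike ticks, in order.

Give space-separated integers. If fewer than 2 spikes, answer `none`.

Answer: 2 3

Derivation:
t=0: input=2 -> V=16
t=1: input=1 -> V=0 FIRE
t=2: input=0 -> V=0
t=3: input=3 -> V=0 FIRE
t=4: input=1 -> V=8
t=5: input=1 -> V=14
t=6: input=3 -> V=0 FIRE
t=7: input=2 -> V=16
t=8: input=0 -> V=12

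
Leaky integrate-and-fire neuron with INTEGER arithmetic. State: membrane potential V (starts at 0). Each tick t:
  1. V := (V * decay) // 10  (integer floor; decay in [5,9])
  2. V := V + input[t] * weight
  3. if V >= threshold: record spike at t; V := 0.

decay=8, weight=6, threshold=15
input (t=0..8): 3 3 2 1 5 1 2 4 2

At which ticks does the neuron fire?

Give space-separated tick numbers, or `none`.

t=0: input=3 -> V=0 FIRE
t=1: input=3 -> V=0 FIRE
t=2: input=2 -> V=12
t=3: input=1 -> V=0 FIRE
t=4: input=5 -> V=0 FIRE
t=5: input=1 -> V=6
t=6: input=2 -> V=0 FIRE
t=7: input=4 -> V=0 FIRE
t=8: input=2 -> V=12

Answer: 0 1 3 4 6 7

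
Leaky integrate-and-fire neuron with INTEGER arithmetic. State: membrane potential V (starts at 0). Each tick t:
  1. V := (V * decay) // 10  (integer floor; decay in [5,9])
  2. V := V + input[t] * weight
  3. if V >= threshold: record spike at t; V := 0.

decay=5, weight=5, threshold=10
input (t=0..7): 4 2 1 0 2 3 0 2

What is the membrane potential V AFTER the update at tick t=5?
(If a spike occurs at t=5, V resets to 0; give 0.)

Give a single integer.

Answer: 0

Derivation:
t=0: input=4 -> V=0 FIRE
t=1: input=2 -> V=0 FIRE
t=2: input=1 -> V=5
t=3: input=0 -> V=2
t=4: input=2 -> V=0 FIRE
t=5: input=3 -> V=0 FIRE
t=6: input=0 -> V=0
t=7: input=2 -> V=0 FIRE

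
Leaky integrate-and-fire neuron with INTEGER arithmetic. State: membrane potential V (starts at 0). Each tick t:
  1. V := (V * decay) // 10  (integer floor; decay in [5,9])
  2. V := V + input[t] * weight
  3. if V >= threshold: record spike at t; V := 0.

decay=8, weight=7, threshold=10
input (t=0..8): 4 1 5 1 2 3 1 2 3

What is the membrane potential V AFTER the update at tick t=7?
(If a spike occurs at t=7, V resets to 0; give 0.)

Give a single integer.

Answer: 0

Derivation:
t=0: input=4 -> V=0 FIRE
t=1: input=1 -> V=7
t=2: input=5 -> V=0 FIRE
t=3: input=1 -> V=7
t=4: input=2 -> V=0 FIRE
t=5: input=3 -> V=0 FIRE
t=6: input=1 -> V=7
t=7: input=2 -> V=0 FIRE
t=8: input=3 -> V=0 FIRE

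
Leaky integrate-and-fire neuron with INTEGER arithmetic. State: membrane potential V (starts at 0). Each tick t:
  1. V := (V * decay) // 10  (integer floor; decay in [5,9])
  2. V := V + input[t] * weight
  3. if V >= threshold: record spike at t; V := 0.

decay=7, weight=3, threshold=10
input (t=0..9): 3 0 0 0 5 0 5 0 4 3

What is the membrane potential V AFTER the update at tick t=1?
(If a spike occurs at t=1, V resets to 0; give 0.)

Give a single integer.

Answer: 6

Derivation:
t=0: input=3 -> V=9
t=1: input=0 -> V=6
t=2: input=0 -> V=4
t=3: input=0 -> V=2
t=4: input=5 -> V=0 FIRE
t=5: input=0 -> V=0
t=6: input=5 -> V=0 FIRE
t=7: input=0 -> V=0
t=8: input=4 -> V=0 FIRE
t=9: input=3 -> V=9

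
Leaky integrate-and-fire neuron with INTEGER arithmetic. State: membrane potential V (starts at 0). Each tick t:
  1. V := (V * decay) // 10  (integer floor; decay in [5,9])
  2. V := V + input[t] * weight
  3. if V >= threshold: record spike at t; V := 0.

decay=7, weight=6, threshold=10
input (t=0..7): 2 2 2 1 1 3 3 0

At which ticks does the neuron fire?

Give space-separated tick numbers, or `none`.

Answer: 0 1 2 4 5 6

Derivation:
t=0: input=2 -> V=0 FIRE
t=1: input=2 -> V=0 FIRE
t=2: input=2 -> V=0 FIRE
t=3: input=1 -> V=6
t=4: input=1 -> V=0 FIRE
t=5: input=3 -> V=0 FIRE
t=6: input=3 -> V=0 FIRE
t=7: input=0 -> V=0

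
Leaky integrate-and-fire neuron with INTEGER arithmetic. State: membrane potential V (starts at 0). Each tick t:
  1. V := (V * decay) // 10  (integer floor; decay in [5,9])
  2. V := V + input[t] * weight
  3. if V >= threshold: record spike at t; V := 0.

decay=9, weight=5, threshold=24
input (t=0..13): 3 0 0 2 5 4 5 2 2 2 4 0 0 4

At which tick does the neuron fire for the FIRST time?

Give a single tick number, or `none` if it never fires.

t=0: input=3 -> V=15
t=1: input=0 -> V=13
t=2: input=0 -> V=11
t=3: input=2 -> V=19
t=4: input=5 -> V=0 FIRE
t=5: input=4 -> V=20
t=6: input=5 -> V=0 FIRE
t=7: input=2 -> V=10
t=8: input=2 -> V=19
t=9: input=2 -> V=0 FIRE
t=10: input=4 -> V=20
t=11: input=0 -> V=18
t=12: input=0 -> V=16
t=13: input=4 -> V=0 FIRE

Answer: 4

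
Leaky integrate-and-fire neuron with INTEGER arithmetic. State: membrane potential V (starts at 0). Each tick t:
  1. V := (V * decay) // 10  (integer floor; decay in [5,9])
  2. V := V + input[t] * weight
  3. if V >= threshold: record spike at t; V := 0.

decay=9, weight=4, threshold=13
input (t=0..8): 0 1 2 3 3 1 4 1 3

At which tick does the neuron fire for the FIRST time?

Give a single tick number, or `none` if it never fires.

Answer: 3

Derivation:
t=0: input=0 -> V=0
t=1: input=1 -> V=4
t=2: input=2 -> V=11
t=3: input=3 -> V=0 FIRE
t=4: input=3 -> V=12
t=5: input=1 -> V=0 FIRE
t=6: input=4 -> V=0 FIRE
t=7: input=1 -> V=4
t=8: input=3 -> V=0 FIRE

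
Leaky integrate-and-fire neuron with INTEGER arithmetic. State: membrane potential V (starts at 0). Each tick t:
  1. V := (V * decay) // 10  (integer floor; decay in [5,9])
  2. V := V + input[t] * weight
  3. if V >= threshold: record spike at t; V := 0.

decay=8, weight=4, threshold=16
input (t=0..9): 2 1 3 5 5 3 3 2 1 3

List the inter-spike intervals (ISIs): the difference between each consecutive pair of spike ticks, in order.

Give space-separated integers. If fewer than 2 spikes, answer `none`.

t=0: input=2 -> V=8
t=1: input=1 -> V=10
t=2: input=3 -> V=0 FIRE
t=3: input=5 -> V=0 FIRE
t=4: input=5 -> V=0 FIRE
t=5: input=3 -> V=12
t=6: input=3 -> V=0 FIRE
t=7: input=2 -> V=8
t=8: input=1 -> V=10
t=9: input=3 -> V=0 FIRE

Answer: 1 1 2 3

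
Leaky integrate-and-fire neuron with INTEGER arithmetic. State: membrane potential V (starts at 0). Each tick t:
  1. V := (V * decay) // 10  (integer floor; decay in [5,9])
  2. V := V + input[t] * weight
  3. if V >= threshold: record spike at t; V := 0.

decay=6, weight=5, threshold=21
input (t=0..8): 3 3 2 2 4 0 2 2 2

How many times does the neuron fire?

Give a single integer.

t=0: input=3 -> V=15
t=1: input=3 -> V=0 FIRE
t=2: input=2 -> V=10
t=3: input=2 -> V=16
t=4: input=4 -> V=0 FIRE
t=5: input=0 -> V=0
t=6: input=2 -> V=10
t=7: input=2 -> V=16
t=8: input=2 -> V=19

Answer: 2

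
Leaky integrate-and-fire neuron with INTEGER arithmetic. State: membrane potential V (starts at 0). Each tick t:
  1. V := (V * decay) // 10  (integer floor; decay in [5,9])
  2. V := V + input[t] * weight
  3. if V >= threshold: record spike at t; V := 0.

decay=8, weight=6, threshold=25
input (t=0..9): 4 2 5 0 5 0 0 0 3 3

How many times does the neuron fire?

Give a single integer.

Answer: 4

Derivation:
t=0: input=4 -> V=24
t=1: input=2 -> V=0 FIRE
t=2: input=5 -> V=0 FIRE
t=3: input=0 -> V=0
t=4: input=5 -> V=0 FIRE
t=5: input=0 -> V=0
t=6: input=0 -> V=0
t=7: input=0 -> V=0
t=8: input=3 -> V=18
t=9: input=3 -> V=0 FIRE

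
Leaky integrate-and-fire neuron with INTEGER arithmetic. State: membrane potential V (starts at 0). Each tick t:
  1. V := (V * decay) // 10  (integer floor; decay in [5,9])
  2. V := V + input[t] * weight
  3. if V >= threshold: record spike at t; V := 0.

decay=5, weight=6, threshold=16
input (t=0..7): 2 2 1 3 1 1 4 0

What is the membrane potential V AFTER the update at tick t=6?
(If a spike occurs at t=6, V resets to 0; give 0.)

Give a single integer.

t=0: input=2 -> V=12
t=1: input=2 -> V=0 FIRE
t=2: input=1 -> V=6
t=3: input=3 -> V=0 FIRE
t=4: input=1 -> V=6
t=5: input=1 -> V=9
t=6: input=4 -> V=0 FIRE
t=7: input=0 -> V=0

Answer: 0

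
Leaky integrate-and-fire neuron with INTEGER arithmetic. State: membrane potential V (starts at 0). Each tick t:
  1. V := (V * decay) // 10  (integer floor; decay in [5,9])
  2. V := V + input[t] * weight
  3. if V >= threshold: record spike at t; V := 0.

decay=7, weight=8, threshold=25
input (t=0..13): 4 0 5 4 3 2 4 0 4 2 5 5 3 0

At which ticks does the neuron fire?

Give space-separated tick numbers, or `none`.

t=0: input=4 -> V=0 FIRE
t=1: input=0 -> V=0
t=2: input=5 -> V=0 FIRE
t=3: input=4 -> V=0 FIRE
t=4: input=3 -> V=24
t=5: input=2 -> V=0 FIRE
t=6: input=4 -> V=0 FIRE
t=7: input=0 -> V=0
t=8: input=4 -> V=0 FIRE
t=9: input=2 -> V=16
t=10: input=5 -> V=0 FIRE
t=11: input=5 -> V=0 FIRE
t=12: input=3 -> V=24
t=13: input=0 -> V=16

Answer: 0 2 3 5 6 8 10 11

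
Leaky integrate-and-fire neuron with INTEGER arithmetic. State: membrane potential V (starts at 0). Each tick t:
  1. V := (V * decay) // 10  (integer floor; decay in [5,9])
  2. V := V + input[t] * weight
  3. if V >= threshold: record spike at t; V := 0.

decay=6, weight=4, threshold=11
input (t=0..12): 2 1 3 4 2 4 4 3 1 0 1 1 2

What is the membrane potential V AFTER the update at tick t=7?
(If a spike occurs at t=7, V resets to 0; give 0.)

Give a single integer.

t=0: input=2 -> V=8
t=1: input=1 -> V=8
t=2: input=3 -> V=0 FIRE
t=3: input=4 -> V=0 FIRE
t=4: input=2 -> V=8
t=5: input=4 -> V=0 FIRE
t=6: input=4 -> V=0 FIRE
t=7: input=3 -> V=0 FIRE
t=8: input=1 -> V=4
t=9: input=0 -> V=2
t=10: input=1 -> V=5
t=11: input=1 -> V=7
t=12: input=2 -> V=0 FIRE

Answer: 0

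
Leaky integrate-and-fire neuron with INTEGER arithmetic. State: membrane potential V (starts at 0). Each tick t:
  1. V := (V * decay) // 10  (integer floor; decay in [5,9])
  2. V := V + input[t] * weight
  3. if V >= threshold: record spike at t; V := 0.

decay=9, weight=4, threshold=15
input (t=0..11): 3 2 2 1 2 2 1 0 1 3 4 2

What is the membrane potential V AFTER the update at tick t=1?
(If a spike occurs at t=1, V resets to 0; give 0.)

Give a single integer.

t=0: input=3 -> V=12
t=1: input=2 -> V=0 FIRE
t=2: input=2 -> V=8
t=3: input=1 -> V=11
t=4: input=2 -> V=0 FIRE
t=5: input=2 -> V=8
t=6: input=1 -> V=11
t=7: input=0 -> V=9
t=8: input=1 -> V=12
t=9: input=3 -> V=0 FIRE
t=10: input=4 -> V=0 FIRE
t=11: input=2 -> V=8

Answer: 0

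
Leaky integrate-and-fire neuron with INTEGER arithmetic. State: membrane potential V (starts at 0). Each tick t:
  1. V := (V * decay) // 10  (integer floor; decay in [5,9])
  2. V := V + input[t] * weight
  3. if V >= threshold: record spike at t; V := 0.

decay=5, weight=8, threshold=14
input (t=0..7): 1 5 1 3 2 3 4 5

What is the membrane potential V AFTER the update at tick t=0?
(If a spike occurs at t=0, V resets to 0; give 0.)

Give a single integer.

t=0: input=1 -> V=8
t=1: input=5 -> V=0 FIRE
t=2: input=1 -> V=8
t=3: input=3 -> V=0 FIRE
t=4: input=2 -> V=0 FIRE
t=5: input=3 -> V=0 FIRE
t=6: input=4 -> V=0 FIRE
t=7: input=5 -> V=0 FIRE

Answer: 8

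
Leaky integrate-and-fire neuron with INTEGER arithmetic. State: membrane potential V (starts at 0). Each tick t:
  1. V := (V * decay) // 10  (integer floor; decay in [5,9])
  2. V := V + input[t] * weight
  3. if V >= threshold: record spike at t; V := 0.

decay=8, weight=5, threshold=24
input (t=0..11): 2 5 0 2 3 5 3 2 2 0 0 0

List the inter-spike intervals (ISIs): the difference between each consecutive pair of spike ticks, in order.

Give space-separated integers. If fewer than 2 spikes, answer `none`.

t=0: input=2 -> V=10
t=1: input=5 -> V=0 FIRE
t=2: input=0 -> V=0
t=3: input=2 -> V=10
t=4: input=3 -> V=23
t=5: input=5 -> V=0 FIRE
t=6: input=3 -> V=15
t=7: input=2 -> V=22
t=8: input=2 -> V=0 FIRE
t=9: input=0 -> V=0
t=10: input=0 -> V=0
t=11: input=0 -> V=0

Answer: 4 3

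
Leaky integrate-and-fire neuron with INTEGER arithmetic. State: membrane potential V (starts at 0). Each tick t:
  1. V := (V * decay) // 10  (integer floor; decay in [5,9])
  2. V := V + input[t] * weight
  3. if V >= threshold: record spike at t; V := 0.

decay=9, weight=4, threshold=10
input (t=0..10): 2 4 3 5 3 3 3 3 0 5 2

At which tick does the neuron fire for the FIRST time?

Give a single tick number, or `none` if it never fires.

t=0: input=2 -> V=8
t=1: input=4 -> V=0 FIRE
t=2: input=3 -> V=0 FIRE
t=3: input=5 -> V=0 FIRE
t=4: input=3 -> V=0 FIRE
t=5: input=3 -> V=0 FIRE
t=6: input=3 -> V=0 FIRE
t=7: input=3 -> V=0 FIRE
t=8: input=0 -> V=0
t=9: input=5 -> V=0 FIRE
t=10: input=2 -> V=8

Answer: 1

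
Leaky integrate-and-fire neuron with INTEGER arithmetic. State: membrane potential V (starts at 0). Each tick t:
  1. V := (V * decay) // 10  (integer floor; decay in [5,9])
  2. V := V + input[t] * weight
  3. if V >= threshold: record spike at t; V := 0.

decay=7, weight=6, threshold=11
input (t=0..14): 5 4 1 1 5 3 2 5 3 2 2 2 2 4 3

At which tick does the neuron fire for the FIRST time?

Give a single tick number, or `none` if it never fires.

Answer: 0

Derivation:
t=0: input=5 -> V=0 FIRE
t=1: input=4 -> V=0 FIRE
t=2: input=1 -> V=6
t=3: input=1 -> V=10
t=4: input=5 -> V=0 FIRE
t=5: input=3 -> V=0 FIRE
t=6: input=2 -> V=0 FIRE
t=7: input=5 -> V=0 FIRE
t=8: input=3 -> V=0 FIRE
t=9: input=2 -> V=0 FIRE
t=10: input=2 -> V=0 FIRE
t=11: input=2 -> V=0 FIRE
t=12: input=2 -> V=0 FIRE
t=13: input=4 -> V=0 FIRE
t=14: input=3 -> V=0 FIRE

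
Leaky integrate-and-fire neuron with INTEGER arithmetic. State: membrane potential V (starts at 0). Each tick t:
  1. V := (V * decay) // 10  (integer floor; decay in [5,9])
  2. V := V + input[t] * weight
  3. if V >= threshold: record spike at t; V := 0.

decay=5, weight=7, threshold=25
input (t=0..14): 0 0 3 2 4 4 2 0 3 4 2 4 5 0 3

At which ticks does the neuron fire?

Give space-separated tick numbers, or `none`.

Answer: 4 5 9 11 12

Derivation:
t=0: input=0 -> V=0
t=1: input=0 -> V=0
t=2: input=3 -> V=21
t=3: input=2 -> V=24
t=4: input=4 -> V=0 FIRE
t=5: input=4 -> V=0 FIRE
t=6: input=2 -> V=14
t=7: input=0 -> V=7
t=8: input=3 -> V=24
t=9: input=4 -> V=0 FIRE
t=10: input=2 -> V=14
t=11: input=4 -> V=0 FIRE
t=12: input=5 -> V=0 FIRE
t=13: input=0 -> V=0
t=14: input=3 -> V=21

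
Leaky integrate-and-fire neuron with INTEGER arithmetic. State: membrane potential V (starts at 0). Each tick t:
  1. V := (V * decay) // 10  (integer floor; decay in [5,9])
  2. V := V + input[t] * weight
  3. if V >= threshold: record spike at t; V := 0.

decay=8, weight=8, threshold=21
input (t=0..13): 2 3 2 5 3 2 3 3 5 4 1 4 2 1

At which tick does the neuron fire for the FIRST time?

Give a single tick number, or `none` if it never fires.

t=0: input=2 -> V=16
t=1: input=3 -> V=0 FIRE
t=2: input=2 -> V=16
t=3: input=5 -> V=0 FIRE
t=4: input=3 -> V=0 FIRE
t=5: input=2 -> V=16
t=6: input=3 -> V=0 FIRE
t=7: input=3 -> V=0 FIRE
t=8: input=5 -> V=0 FIRE
t=9: input=4 -> V=0 FIRE
t=10: input=1 -> V=8
t=11: input=4 -> V=0 FIRE
t=12: input=2 -> V=16
t=13: input=1 -> V=20

Answer: 1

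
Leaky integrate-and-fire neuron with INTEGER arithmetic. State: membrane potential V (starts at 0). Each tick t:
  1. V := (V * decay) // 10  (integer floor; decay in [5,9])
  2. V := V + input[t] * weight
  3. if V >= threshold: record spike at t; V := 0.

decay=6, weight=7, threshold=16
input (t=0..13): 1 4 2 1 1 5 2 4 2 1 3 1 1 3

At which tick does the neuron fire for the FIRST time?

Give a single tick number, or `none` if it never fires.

t=0: input=1 -> V=7
t=1: input=4 -> V=0 FIRE
t=2: input=2 -> V=14
t=3: input=1 -> V=15
t=4: input=1 -> V=0 FIRE
t=5: input=5 -> V=0 FIRE
t=6: input=2 -> V=14
t=7: input=4 -> V=0 FIRE
t=8: input=2 -> V=14
t=9: input=1 -> V=15
t=10: input=3 -> V=0 FIRE
t=11: input=1 -> V=7
t=12: input=1 -> V=11
t=13: input=3 -> V=0 FIRE

Answer: 1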